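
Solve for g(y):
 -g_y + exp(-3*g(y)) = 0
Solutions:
 g(y) = log(C1 + 3*y)/3
 g(y) = log((-3^(1/3) - 3^(5/6)*I)*(C1 + y)^(1/3)/2)
 g(y) = log((-3^(1/3) + 3^(5/6)*I)*(C1 + y)^(1/3)/2)


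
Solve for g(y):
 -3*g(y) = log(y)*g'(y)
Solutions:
 g(y) = C1*exp(-3*li(y))


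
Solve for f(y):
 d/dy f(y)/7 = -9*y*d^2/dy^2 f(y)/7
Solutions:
 f(y) = C1 + C2*y^(8/9)


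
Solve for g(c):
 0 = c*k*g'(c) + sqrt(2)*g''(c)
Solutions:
 g(c) = Piecewise((-2^(3/4)*sqrt(pi)*C1*erf(2^(1/4)*c*sqrt(k)/2)/(2*sqrt(k)) - C2, (k > 0) | (k < 0)), (-C1*c - C2, True))


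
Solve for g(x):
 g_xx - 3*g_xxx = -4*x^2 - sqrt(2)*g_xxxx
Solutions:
 g(x) = C1 + C2*x + C3*exp(sqrt(2)*x*(3 - sqrt(9 - 4*sqrt(2)))/4) + C4*exp(sqrt(2)*x*(sqrt(9 - 4*sqrt(2)) + 3)/4) - x^4/3 - 4*x^3 + 4*x^2*(-9 + sqrt(2))


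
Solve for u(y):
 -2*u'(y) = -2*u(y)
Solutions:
 u(y) = C1*exp(y)


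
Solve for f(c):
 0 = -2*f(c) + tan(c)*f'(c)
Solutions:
 f(c) = C1*sin(c)^2


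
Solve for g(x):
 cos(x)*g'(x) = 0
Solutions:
 g(x) = C1


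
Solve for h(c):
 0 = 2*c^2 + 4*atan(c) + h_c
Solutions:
 h(c) = C1 - 2*c^3/3 - 4*c*atan(c) + 2*log(c^2 + 1)


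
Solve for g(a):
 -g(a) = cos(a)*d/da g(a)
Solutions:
 g(a) = C1*sqrt(sin(a) - 1)/sqrt(sin(a) + 1)


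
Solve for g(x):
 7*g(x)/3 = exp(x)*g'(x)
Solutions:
 g(x) = C1*exp(-7*exp(-x)/3)


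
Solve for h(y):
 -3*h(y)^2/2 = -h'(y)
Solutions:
 h(y) = -2/(C1 + 3*y)


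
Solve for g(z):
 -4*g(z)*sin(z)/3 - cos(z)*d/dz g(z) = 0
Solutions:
 g(z) = C1*cos(z)^(4/3)


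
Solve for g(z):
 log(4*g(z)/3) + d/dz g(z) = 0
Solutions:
 Integral(1/(log(_y) - log(3) + 2*log(2)), (_y, g(z))) = C1 - z


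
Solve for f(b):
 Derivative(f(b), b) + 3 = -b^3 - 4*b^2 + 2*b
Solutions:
 f(b) = C1 - b^4/4 - 4*b^3/3 + b^2 - 3*b


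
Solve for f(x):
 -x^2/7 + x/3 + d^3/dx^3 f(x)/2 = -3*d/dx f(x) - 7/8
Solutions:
 f(x) = C1 + C2*sin(sqrt(6)*x) + C3*cos(sqrt(6)*x) + x^3/63 - x^2/18 - 155*x/504


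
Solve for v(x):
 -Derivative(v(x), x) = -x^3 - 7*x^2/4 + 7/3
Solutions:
 v(x) = C1 + x^4/4 + 7*x^3/12 - 7*x/3


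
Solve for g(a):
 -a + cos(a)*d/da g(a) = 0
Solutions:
 g(a) = C1 + Integral(a/cos(a), a)


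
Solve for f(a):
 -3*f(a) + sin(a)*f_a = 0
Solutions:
 f(a) = C1*(cos(a) - 1)^(3/2)/(cos(a) + 1)^(3/2)


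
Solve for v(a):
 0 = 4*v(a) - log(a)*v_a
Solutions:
 v(a) = C1*exp(4*li(a))


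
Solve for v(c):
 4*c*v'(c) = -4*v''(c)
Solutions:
 v(c) = C1 + C2*erf(sqrt(2)*c/2)


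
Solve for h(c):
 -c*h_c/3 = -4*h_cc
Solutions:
 h(c) = C1 + C2*erfi(sqrt(6)*c/12)


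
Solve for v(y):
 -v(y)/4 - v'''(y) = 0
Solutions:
 v(y) = C3*exp(-2^(1/3)*y/2) + (C1*sin(2^(1/3)*sqrt(3)*y/4) + C2*cos(2^(1/3)*sqrt(3)*y/4))*exp(2^(1/3)*y/4)


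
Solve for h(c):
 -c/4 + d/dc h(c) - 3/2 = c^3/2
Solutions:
 h(c) = C1 + c^4/8 + c^2/8 + 3*c/2


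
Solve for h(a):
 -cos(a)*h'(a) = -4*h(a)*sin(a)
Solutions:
 h(a) = C1/cos(a)^4


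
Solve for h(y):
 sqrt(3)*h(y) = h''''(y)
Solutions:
 h(y) = C1*exp(-3^(1/8)*y) + C2*exp(3^(1/8)*y) + C3*sin(3^(1/8)*y) + C4*cos(3^(1/8)*y)


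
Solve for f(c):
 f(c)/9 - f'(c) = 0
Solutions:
 f(c) = C1*exp(c/9)


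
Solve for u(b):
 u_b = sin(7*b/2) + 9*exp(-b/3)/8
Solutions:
 u(b) = C1 - 2*cos(7*b/2)/7 - 27*exp(-b/3)/8


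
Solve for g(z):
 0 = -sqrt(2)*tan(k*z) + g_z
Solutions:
 g(z) = C1 + sqrt(2)*Piecewise((-log(cos(k*z))/k, Ne(k, 0)), (0, True))


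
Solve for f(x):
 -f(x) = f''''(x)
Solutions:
 f(x) = (C1*sin(sqrt(2)*x/2) + C2*cos(sqrt(2)*x/2))*exp(-sqrt(2)*x/2) + (C3*sin(sqrt(2)*x/2) + C4*cos(sqrt(2)*x/2))*exp(sqrt(2)*x/2)


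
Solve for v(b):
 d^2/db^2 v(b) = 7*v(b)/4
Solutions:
 v(b) = C1*exp(-sqrt(7)*b/2) + C2*exp(sqrt(7)*b/2)


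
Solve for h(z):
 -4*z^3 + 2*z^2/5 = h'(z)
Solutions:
 h(z) = C1 - z^4 + 2*z^3/15


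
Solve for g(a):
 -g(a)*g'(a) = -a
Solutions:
 g(a) = -sqrt(C1 + a^2)
 g(a) = sqrt(C1 + a^2)


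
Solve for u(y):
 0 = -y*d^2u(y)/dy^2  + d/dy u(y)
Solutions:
 u(y) = C1 + C2*y^2


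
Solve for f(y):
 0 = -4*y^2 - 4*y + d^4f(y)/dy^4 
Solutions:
 f(y) = C1 + C2*y + C3*y^2 + C4*y^3 + y^6/90 + y^5/30


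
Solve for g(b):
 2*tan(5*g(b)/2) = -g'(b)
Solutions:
 g(b) = -2*asin(C1*exp(-5*b))/5 + 2*pi/5
 g(b) = 2*asin(C1*exp(-5*b))/5


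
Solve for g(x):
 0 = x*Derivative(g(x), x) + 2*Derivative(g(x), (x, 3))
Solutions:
 g(x) = C1 + Integral(C2*airyai(-2^(2/3)*x/2) + C3*airybi(-2^(2/3)*x/2), x)


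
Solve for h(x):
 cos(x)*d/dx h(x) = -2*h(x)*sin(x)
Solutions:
 h(x) = C1*cos(x)^2


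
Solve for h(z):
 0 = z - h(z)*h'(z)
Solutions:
 h(z) = -sqrt(C1 + z^2)
 h(z) = sqrt(C1 + z^2)


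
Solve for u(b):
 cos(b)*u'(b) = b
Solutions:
 u(b) = C1 + Integral(b/cos(b), b)


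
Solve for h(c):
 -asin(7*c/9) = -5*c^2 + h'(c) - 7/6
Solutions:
 h(c) = C1 + 5*c^3/3 - c*asin(7*c/9) + 7*c/6 - sqrt(81 - 49*c^2)/7


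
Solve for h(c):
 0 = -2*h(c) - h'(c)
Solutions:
 h(c) = C1*exp(-2*c)


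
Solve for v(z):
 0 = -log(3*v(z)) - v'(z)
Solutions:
 Integral(1/(log(_y) + log(3)), (_y, v(z))) = C1 - z


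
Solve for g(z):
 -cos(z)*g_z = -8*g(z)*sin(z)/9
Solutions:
 g(z) = C1/cos(z)^(8/9)


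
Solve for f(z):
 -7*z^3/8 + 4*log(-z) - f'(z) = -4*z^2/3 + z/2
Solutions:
 f(z) = C1 - 7*z^4/32 + 4*z^3/9 - z^2/4 + 4*z*log(-z) - 4*z


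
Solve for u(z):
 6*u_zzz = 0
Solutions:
 u(z) = C1 + C2*z + C3*z^2


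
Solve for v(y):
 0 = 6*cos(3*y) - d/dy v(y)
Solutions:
 v(y) = C1 + 2*sin(3*y)


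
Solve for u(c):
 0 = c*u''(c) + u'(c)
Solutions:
 u(c) = C1 + C2*log(c)


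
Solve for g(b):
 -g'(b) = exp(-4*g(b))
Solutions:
 g(b) = log(-I*(C1 - 4*b)^(1/4))
 g(b) = log(I*(C1 - 4*b)^(1/4))
 g(b) = log(-(C1 - 4*b)^(1/4))
 g(b) = log(C1 - 4*b)/4


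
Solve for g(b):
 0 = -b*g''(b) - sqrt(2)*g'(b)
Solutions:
 g(b) = C1 + C2*b^(1 - sqrt(2))


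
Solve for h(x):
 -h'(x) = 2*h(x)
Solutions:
 h(x) = C1*exp(-2*x)


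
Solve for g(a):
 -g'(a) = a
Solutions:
 g(a) = C1 - a^2/2


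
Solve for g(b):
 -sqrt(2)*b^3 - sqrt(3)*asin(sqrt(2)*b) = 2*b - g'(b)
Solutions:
 g(b) = C1 + sqrt(2)*b^4/4 + b^2 + sqrt(3)*(b*asin(sqrt(2)*b) + sqrt(2)*sqrt(1 - 2*b^2)/2)


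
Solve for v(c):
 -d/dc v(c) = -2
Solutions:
 v(c) = C1 + 2*c


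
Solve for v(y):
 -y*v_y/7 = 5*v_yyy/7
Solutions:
 v(y) = C1 + Integral(C2*airyai(-5^(2/3)*y/5) + C3*airybi(-5^(2/3)*y/5), y)


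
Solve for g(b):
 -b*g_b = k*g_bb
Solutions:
 g(b) = C1 + C2*sqrt(k)*erf(sqrt(2)*b*sqrt(1/k)/2)


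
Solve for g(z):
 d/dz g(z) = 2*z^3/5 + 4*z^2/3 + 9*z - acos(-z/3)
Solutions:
 g(z) = C1 + z^4/10 + 4*z^3/9 + 9*z^2/2 - z*acos(-z/3) - sqrt(9 - z^2)


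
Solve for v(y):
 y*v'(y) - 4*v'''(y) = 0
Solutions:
 v(y) = C1 + Integral(C2*airyai(2^(1/3)*y/2) + C3*airybi(2^(1/3)*y/2), y)


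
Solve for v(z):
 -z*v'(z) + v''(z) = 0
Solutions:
 v(z) = C1 + C2*erfi(sqrt(2)*z/2)


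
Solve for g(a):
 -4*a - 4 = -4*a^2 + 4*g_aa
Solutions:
 g(a) = C1 + C2*a + a^4/12 - a^3/6 - a^2/2


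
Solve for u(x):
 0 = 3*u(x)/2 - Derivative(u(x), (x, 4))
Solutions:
 u(x) = C1*exp(-2^(3/4)*3^(1/4)*x/2) + C2*exp(2^(3/4)*3^(1/4)*x/2) + C3*sin(2^(3/4)*3^(1/4)*x/2) + C4*cos(2^(3/4)*3^(1/4)*x/2)


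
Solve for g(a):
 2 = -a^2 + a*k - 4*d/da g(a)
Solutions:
 g(a) = C1 - a^3/12 + a^2*k/8 - a/2


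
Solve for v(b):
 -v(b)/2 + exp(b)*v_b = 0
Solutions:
 v(b) = C1*exp(-exp(-b)/2)


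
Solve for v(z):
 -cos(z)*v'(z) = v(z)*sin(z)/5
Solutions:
 v(z) = C1*cos(z)^(1/5)


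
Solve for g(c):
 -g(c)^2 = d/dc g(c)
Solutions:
 g(c) = 1/(C1 + c)


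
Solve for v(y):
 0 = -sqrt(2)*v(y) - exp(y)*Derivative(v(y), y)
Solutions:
 v(y) = C1*exp(sqrt(2)*exp(-y))


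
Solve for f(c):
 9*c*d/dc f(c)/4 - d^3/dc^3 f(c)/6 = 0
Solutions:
 f(c) = C1 + Integral(C2*airyai(3*2^(2/3)*c/2) + C3*airybi(3*2^(2/3)*c/2), c)


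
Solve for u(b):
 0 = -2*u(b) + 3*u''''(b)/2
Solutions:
 u(b) = C1*exp(-sqrt(2)*3^(3/4)*b/3) + C2*exp(sqrt(2)*3^(3/4)*b/3) + C3*sin(sqrt(2)*3^(3/4)*b/3) + C4*cos(sqrt(2)*3^(3/4)*b/3)


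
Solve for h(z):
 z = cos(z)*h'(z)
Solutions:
 h(z) = C1 + Integral(z/cos(z), z)


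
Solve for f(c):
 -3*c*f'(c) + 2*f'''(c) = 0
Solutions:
 f(c) = C1 + Integral(C2*airyai(2^(2/3)*3^(1/3)*c/2) + C3*airybi(2^(2/3)*3^(1/3)*c/2), c)


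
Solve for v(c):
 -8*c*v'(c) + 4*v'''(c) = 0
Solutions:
 v(c) = C1 + Integral(C2*airyai(2^(1/3)*c) + C3*airybi(2^(1/3)*c), c)


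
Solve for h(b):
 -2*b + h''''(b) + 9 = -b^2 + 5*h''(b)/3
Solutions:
 h(b) = C1 + C2*b + C3*exp(-sqrt(15)*b/3) + C4*exp(sqrt(15)*b/3) + b^4/20 - b^3/5 + 153*b^2/50


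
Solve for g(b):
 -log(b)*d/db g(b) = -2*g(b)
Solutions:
 g(b) = C1*exp(2*li(b))


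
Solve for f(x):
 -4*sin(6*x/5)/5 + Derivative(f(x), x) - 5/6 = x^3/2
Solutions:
 f(x) = C1 + x^4/8 + 5*x/6 - 2*cos(6*x/5)/3


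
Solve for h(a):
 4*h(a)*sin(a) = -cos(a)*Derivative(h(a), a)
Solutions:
 h(a) = C1*cos(a)^4


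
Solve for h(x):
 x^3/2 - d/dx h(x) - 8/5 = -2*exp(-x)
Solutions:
 h(x) = C1 + x^4/8 - 8*x/5 - 2*exp(-x)


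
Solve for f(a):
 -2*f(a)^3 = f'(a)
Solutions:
 f(a) = -sqrt(2)*sqrt(-1/(C1 - 2*a))/2
 f(a) = sqrt(2)*sqrt(-1/(C1 - 2*a))/2


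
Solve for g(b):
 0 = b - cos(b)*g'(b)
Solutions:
 g(b) = C1 + Integral(b/cos(b), b)


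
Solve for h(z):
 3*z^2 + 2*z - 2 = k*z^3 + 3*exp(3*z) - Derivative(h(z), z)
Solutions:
 h(z) = C1 + k*z^4/4 - z^3 - z^2 + 2*z + exp(3*z)


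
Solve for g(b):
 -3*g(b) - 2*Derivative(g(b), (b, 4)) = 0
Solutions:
 g(b) = (C1*sin(6^(1/4)*b/2) + C2*cos(6^(1/4)*b/2))*exp(-6^(1/4)*b/2) + (C3*sin(6^(1/4)*b/2) + C4*cos(6^(1/4)*b/2))*exp(6^(1/4)*b/2)


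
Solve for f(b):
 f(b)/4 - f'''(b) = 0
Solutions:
 f(b) = C3*exp(2^(1/3)*b/2) + (C1*sin(2^(1/3)*sqrt(3)*b/4) + C2*cos(2^(1/3)*sqrt(3)*b/4))*exp(-2^(1/3)*b/4)


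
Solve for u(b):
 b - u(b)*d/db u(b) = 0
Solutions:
 u(b) = -sqrt(C1 + b^2)
 u(b) = sqrt(C1 + b^2)


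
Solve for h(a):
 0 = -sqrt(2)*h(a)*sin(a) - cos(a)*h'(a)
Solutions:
 h(a) = C1*cos(a)^(sqrt(2))


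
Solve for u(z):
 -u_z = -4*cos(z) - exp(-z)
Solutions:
 u(z) = C1 + 4*sin(z) - exp(-z)


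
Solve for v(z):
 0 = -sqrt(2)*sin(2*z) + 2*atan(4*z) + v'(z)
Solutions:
 v(z) = C1 - 2*z*atan(4*z) + log(16*z^2 + 1)/4 - sqrt(2)*cos(2*z)/2


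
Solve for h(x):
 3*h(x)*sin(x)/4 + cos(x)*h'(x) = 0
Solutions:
 h(x) = C1*cos(x)^(3/4)


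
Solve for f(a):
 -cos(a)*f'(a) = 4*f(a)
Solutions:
 f(a) = C1*(sin(a)^2 - 2*sin(a) + 1)/(sin(a)^2 + 2*sin(a) + 1)


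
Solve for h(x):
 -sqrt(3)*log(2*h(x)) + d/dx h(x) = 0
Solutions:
 -sqrt(3)*Integral(1/(log(_y) + log(2)), (_y, h(x)))/3 = C1 - x


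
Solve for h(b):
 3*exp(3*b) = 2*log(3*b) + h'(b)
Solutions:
 h(b) = C1 - 2*b*log(b) + 2*b*(1 - log(3)) + exp(3*b)


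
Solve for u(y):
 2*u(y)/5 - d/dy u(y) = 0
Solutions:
 u(y) = C1*exp(2*y/5)


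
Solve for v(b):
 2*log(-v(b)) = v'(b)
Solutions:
 -li(-v(b)) = C1 + 2*b


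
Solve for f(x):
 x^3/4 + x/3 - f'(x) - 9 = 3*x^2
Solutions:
 f(x) = C1 + x^4/16 - x^3 + x^2/6 - 9*x


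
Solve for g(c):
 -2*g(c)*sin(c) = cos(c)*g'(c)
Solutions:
 g(c) = C1*cos(c)^2


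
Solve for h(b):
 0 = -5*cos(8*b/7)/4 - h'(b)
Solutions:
 h(b) = C1 - 35*sin(8*b/7)/32


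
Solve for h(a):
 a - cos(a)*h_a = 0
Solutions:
 h(a) = C1 + Integral(a/cos(a), a)


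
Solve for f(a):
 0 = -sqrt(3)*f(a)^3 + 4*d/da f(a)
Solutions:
 f(a) = -sqrt(2)*sqrt(-1/(C1 + sqrt(3)*a))
 f(a) = sqrt(2)*sqrt(-1/(C1 + sqrt(3)*a))


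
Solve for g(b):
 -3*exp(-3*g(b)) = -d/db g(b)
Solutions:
 g(b) = log(C1 + 9*b)/3
 g(b) = log((-3^(1/3) - 3^(5/6)*I)*(C1 + 3*b)^(1/3)/2)
 g(b) = log((-3^(1/3) + 3^(5/6)*I)*(C1 + 3*b)^(1/3)/2)


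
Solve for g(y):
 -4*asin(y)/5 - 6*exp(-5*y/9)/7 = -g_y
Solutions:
 g(y) = C1 + 4*y*asin(y)/5 + 4*sqrt(1 - y^2)/5 - 54*exp(-5*y/9)/35


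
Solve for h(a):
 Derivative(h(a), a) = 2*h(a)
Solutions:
 h(a) = C1*exp(2*a)


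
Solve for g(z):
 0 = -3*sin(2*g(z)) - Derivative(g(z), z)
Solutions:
 g(z) = pi - acos((-C1 - exp(12*z))/(C1 - exp(12*z)))/2
 g(z) = acos((-C1 - exp(12*z))/(C1 - exp(12*z)))/2


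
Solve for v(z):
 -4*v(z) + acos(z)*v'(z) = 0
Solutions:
 v(z) = C1*exp(4*Integral(1/acos(z), z))


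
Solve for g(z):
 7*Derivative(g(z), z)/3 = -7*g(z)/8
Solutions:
 g(z) = C1*exp(-3*z/8)


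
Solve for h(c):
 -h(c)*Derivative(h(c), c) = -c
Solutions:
 h(c) = -sqrt(C1 + c^2)
 h(c) = sqrt(C1 + c^2)


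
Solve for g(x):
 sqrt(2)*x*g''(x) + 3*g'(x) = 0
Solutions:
 g(x) = C1 + C2*x^(1 - 3*sqrt(2)/2)


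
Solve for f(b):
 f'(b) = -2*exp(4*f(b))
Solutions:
 f(b) = log(-I*(1/(C1 + 8*b))^(1/4))
 f(b) = log(I*(1/(C1 + 8*b))^(1/4))
 f(b) = log(-(1/(C1 + 8*b))^(1/4))
 f(b) = log(1/(C1 + 8*b))/4


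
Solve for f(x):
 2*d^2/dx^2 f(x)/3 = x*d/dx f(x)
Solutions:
 f(x) = C1 + C2*erfi(sqrt(3)*x/2)


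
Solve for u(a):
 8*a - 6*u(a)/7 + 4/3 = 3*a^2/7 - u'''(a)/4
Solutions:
 u(a) = C3*exp(2*3^(1/3)*7^(2/3)*a/7) - a^2/2 + 28*a/3 + (C1*sin(3^(5/6)*7^(2/3)*a/7) + C2*cos(3^(5/6)*7^(2/3)*a/7))*exp(-3^(1/3)*7^(2/3)*a/7) + 14/9


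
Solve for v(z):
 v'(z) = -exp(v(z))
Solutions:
 v(z) = log(1/(C1 + z))


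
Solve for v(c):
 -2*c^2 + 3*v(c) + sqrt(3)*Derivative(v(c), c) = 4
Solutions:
 v(c) = C1*exp(-sqrt(3)*c) + 2*c^2/3 - 4*sqrt(3)*c/9 + 16/9


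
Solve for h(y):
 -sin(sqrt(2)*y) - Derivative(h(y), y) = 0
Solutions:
 h(y) = C1 + sqrt(2)*cos(sqrt(2)*y)/2


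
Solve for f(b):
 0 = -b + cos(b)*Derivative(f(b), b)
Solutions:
 f(b) = C1 + Integral(b/cos(b), b)


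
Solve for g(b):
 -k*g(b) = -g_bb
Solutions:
 g(b) = C1*exp(-b*sqrt(k)) + C2*exp(b*sqrt(k))


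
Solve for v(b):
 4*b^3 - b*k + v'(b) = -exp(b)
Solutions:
 v(b) = C1 - b^4 + b^2*k/2 - exp(b)


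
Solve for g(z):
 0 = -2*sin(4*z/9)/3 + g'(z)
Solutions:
 g(z) = C1 - 3*cos(4*z/9)/2


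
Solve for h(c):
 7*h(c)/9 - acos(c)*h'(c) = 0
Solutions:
 h(c) = C1*exp(7*Integral(1/acos(c), c)/9)


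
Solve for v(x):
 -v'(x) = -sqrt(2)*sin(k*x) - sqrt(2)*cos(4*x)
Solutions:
 v(x) = C1 + sqrt(2)*sin(4*x)/4 - sqrt(2)*cos(k*x)/k


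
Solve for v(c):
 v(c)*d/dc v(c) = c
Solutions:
 v(c) = -sqrt(C1 + c^2)
 v(c) = sqrt(C1 + c^2)


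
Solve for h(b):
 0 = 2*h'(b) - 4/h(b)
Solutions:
 h(b) = -sqrt(C1 + 4*b)
 h(b) = sqrt(C1 + 4*b)


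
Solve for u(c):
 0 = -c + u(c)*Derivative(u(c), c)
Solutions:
 u(c) = -sqrt(C1 + c^2)
 u(c) = sqrt(C1 + c^2)


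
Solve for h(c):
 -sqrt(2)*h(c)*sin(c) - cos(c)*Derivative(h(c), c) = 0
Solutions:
 h(c) = C1*cos(c)^(sqrt(2))


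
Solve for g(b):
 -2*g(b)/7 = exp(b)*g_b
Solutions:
 g(b) = C1*exp(2*exp(-b)/7)


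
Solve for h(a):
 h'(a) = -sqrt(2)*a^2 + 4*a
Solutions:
 h(a) = C1 - sqrt(2)*a^3/3 + 2*a^2


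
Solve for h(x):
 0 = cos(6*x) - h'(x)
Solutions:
 h(x) = C1 + sin(6*x)/6


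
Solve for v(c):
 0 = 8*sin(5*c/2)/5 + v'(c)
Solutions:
 v(c) = C1 + 16*cos(5*c/2)/25


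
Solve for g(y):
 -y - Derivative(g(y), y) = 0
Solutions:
 g(y) = C1 - y^2/2


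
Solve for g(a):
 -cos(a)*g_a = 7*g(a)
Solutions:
 g(a) = C1*sqrt(sin(a) - 1)*(sin(a)^3 - 3*sin(a)^2 + 3*sin(a) - 1)/(sqrt(sin(a) + 1)*(sin(a)^3 + 3*sin(a)^2 + 3*sin(a) + 1))


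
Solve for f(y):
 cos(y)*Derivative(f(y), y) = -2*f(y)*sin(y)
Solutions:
 f(y) = C1*cos(y)^2


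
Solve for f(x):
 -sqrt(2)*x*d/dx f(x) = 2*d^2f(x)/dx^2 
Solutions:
 f(x) = C1 + C2*erf(2^(1/4)*x/2)


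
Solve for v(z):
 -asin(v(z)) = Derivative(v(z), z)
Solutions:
 Integral(1/asin(_y), (_y, v(z))) = C1 - z


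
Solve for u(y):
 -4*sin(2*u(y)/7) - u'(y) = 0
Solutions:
 4*y + 7*log(cos(2*u(y)/7) - 1)/4 - 7*log(cos(2*u(y)/7) + 1)/4 = C1


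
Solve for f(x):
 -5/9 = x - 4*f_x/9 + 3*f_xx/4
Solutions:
 f(x) = C1 + C2*exp(16*x/27) + 9*x^2/8 + 323*x/64


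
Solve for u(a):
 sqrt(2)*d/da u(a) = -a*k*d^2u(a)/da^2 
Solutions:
 u(a) = C1 + a^(((re(k) - sqrt(2))*re(k) + im(k)^2)/(re(k)^2 + im(k)^2))*(C2*sin(sqrt(2)*log(a)*Abs(im(k))/(re(k)^2 + im(k)^2)) + C3*cos(sqrt(2)*log(a)*im(k)/(re(k)^2 + im(k)^2)))


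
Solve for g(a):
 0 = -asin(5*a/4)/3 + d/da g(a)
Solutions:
 g(a) = C1 + a*asin(5*a/4)/3 + sqrt(16 - 25*a^2)/15


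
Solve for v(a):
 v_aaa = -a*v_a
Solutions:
 v(a) = C1 + Integral(C2*airyai(-a) + C3*airybi(-a), a)


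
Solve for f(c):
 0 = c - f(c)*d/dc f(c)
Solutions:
 f(c) = -sqrt(C1 + c^2)
 f(c) = sqrt(C1 + c^2)


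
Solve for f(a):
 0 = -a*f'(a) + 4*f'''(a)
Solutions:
 f(a) = C1 + Integral(C2*airyai(2^(1/3)*a/2) + C3*airybi(2^(1/3)*a/2), a)


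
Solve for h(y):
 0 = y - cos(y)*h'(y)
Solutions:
 h(y) = C1 + Integral(y/cos(y), y)


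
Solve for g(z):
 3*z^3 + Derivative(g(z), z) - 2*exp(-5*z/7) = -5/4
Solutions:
 g(z) = C1 - 3*z^4/4 - 5*z/4 - 14*exp(-5*z/7)/5


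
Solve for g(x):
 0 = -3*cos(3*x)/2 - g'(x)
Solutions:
 g(x) = C1 - sin(3*x)/2


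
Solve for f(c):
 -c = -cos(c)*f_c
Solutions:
 f(c) = C1 + Integral(c/cos(c), c)


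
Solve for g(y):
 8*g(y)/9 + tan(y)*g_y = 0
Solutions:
 g(y) = C1/sin(y)^(8/9)


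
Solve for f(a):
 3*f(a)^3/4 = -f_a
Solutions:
 f(a) = -sqrt(2)*sqrt(-1/(C1 - 3*a))
 f(a) = sqrt(2)*sqrt(-1/(C1 - 3*a))


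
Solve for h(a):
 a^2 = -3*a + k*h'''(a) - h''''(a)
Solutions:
 h(a) = C1 + C2*a + C3*a^2 + C4*exp(a*k) + a^5/(60*k) + a^4*(3 + 2/k)/(24*k) + a^3*(3 + 2/k)/(6*k^2)


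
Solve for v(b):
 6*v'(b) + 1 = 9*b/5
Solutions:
 v(b) = C1 + 3*b^2/20 - b/6


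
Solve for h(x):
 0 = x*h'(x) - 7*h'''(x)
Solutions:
 h(x) = C1 + Integral(C2*airyai(7^(2/3)*x/7) + C3*airybi(7^(2/3)*x/7), x)


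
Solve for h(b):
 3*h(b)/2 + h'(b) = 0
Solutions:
 h(b) = C1*exp(-3*b/2)


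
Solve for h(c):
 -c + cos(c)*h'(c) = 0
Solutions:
 h(c) = C1 + Integral(c/cos(c), c)


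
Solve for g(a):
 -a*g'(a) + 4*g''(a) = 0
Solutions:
 g(a) = C1 + C2*erfi(sqrt(2)*a/4)


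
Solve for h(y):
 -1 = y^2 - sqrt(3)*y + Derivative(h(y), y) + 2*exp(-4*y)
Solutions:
 h(y) = C1 - y^3/3 + sqrt(3)*y^2/2 - y + exp(-4*y)/2


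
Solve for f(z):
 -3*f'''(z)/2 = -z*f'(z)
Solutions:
 f(z) = C1 + Integral(C2*airyai(2^(1/3)*3^(2/3)*z/3) + C3*airybi(2^(1/3)*3^(2/3)*z/3), z)


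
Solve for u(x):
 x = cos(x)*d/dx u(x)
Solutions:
 u(x) = C1 + Integral(x/cos(x), x)


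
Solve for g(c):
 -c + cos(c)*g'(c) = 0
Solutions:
 g(c) = C1 + Integral(c/cos(c), c)


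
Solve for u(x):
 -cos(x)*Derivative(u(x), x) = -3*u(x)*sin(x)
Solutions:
 u(x) = C1/cos(x)^3


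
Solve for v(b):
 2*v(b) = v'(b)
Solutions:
 v(b) = C1*exp(2*b)


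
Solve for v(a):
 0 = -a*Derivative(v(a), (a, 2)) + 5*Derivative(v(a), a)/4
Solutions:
 v(a) = C1 + C2*a^(9/4)


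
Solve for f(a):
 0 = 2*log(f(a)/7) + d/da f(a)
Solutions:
 -Integral(1/(-log(_y) + log(7)), (_y, f(a)))/2 = C1 - a


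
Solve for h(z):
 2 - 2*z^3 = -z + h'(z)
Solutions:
 h(z) = C1 - z^4/2 + z^2/2 + 2*z


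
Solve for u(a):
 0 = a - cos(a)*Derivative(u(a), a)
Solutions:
 u(a) = C1 + Integral(a/cos(a), a)


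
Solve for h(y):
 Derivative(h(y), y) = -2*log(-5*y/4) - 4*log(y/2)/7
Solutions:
 h(y) = C1 - 18*y*log(y)/7 + y*(-2*log(5) + 18/7 + 32*log(2)/7 - 2*I*pi)


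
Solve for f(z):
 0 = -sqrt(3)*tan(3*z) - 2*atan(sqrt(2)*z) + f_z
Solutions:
 f(z) = C1 + 2*z*atan(sqrt(2)*z) - sqrt(2)*log(2*z^2 + 1)/2 - sqrt(3)*log(cos(3*z))/3


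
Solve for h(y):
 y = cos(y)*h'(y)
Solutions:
 h(y) = C1 + Integral(y/cos(y), y)


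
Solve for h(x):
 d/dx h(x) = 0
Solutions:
 h(x) = C1


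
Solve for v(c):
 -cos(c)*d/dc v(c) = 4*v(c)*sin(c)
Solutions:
 v(c) = C1*cos(c)^4


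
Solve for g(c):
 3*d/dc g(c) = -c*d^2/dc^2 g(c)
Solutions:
 g(c) = C1 + C2/c^2


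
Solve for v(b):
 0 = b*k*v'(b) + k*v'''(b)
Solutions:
 v(b) = C1 + Integral(C2*airyai(-b) + C3*airybi(-b), b)


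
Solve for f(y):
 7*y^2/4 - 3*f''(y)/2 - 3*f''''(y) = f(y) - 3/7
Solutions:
 f(y) = 7*y^2/4 + (C1*sin(3^(3/4)*y*cos(atan(sqrt(39)/3)/2)/3) + C2*cos(3^(3/4)*y*cos(atan(sqrt(39)/3)/2)/3))*exp(-3^(3/4)*y*sin(atan(sqrt(39)/3)/2)/3) + (C3*sin(3^(3/4)*y*cos(atan(sqrt(39)/3)/2)/3) + C4*cos(3^(3/4)*y*cos(atan(sqrt(39)/3)/2)/3))*exp(3^(3/4)*y*sin(atan(sqrt(39)/3)/2)/3) - 135/28


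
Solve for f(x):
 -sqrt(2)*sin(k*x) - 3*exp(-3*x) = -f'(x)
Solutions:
 f(x) = C1 - exp(-3*x) - sqrt(2)*cos(k*x)/k


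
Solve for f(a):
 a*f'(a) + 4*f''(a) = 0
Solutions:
 f(a) = C1 + C2*erf(sqrt(2)*a/4)


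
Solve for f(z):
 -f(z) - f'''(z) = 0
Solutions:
 f(z) = C3*exp(-z) + (C1*sin(sqrt(3)*z/2) + C2*cos(sqrt(3)*z/2))*exp(z/2)


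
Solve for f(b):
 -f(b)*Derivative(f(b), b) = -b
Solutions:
 f(b) = -sqrt(C1 + b^2)
 f(b) = sqrt(C1 + b^2)


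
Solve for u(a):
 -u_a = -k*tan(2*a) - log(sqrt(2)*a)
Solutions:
 u(a) = C1 + a*log(a) - a + a*log(2)/2 - k*log(cos(2*a))/2


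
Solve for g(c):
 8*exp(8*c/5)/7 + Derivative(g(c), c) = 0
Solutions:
 g(c) = C1 - 5*exp(8*c/5)/7


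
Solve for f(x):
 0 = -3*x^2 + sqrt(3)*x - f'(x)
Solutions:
 f(x) = C1 - x^3 + sqrt(3)*x^2/2


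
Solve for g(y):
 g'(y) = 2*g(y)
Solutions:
 g(y) = C1*exp(2*y)


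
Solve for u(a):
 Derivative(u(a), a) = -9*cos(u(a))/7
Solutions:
 9*a/7 - log(sin(u(a)) - 1)/2 + log(sin(u(a)) + 1)/2 = C1


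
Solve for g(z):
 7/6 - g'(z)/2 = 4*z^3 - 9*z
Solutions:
 g(z) = C1 - 2*z^4 + 9*z^2 + 7*z/3


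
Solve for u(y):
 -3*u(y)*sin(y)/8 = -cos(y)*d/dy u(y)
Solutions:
 u(y) = C1/cos(y)^(3/8)


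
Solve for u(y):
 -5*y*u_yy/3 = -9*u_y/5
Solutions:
 u(y) = C1 + C2*y^(52/25)


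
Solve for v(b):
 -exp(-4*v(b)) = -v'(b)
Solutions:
 v(b) = log(-I*(C1 + 4*b)^(1/4))
 v(b) = log(I*(C1 + 4*b)^(1/4))
 v(b) = log(-(C1 + 4*b)^(1/4))
 v(b) = log(C1 + 4*b)/4


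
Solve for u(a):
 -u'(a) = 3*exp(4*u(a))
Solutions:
 u(a) = log(-I*(1/(C1 + 12*a))^(1/4))
 u(a) = log(I*(1/(C1 + 12*a))^(1/4))
 u(a) = log(-(1/(C1 + 12*a))^(1/4))
 u(a) = log(1/(C1 + 12*a))/4


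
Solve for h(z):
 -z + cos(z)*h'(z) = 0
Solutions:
 h(z) = C1 + Integral(z/cos(z), z)


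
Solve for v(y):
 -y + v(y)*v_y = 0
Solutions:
 v(y) = -sqrt(C1 + y^2)
 v(y) = sqrt(C1 + y^2)


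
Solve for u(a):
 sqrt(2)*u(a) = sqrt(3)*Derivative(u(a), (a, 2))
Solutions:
 u(a) = C1*exp(-2^(1/4)*3^(3/4)*a/3) + C2*exp(2^(1/4)*3^(3/4)*a/3)


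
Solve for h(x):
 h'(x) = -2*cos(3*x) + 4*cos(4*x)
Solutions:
 h(x) = C1 - 2*sin(3*x)/3 + sin(4*x)


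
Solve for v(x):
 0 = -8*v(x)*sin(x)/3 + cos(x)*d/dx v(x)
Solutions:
 v(x) = C1/cos(x)^(8/3)


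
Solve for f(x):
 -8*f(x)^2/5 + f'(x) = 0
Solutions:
 f(x) = -5/(C1 + 8*x)


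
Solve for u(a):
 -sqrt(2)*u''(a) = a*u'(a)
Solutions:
 u(a) = C1 + C2*erf(2^(1/4)*a/2)


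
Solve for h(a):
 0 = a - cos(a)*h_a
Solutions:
 h(a) = C1 + Integral(a/cos(a), a)


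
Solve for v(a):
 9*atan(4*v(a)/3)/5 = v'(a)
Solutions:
 Integral(1/atan(4*_y/3), (_y, v(a))) = C1 + 9*a/5


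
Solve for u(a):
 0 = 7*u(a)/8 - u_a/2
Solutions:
 u(a) = C1*exp(7*a/4)


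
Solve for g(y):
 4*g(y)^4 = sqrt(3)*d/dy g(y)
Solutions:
 g(y) = (-1/(C1 + 4*sqrt(3)*y))^(1/3)
 g(y) = (-1/(C1 + 4*sqrt(3)*y))^(1/3)*(-1 - sqrt(3)*I)/2
 g(y) = (-1/(C1 + 4*sqrt(3)*y))^(1/3)*(-1 + sqrt(3)*I)/2


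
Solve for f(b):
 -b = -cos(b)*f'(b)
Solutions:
 f(b) = C1 + Integral(b/cos(b), b)


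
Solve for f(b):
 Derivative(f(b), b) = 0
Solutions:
 f(b) = C1


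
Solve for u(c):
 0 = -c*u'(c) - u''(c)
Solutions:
 u(c) = C1 + C2*erf(sqrt(2)*c/2)


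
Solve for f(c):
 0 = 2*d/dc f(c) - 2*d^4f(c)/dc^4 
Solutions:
 f(c) = C1 + C4*exp(c) + (C2*sin(sqrt(3)*c/2) + C3*cos(sqrt(3)*c/2))*exp(-c/2)


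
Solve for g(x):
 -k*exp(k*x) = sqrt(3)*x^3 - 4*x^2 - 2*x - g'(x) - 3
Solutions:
 g(x) = C1 + sqrt(3)*x^4/4 - 4*x^3/3 - x^2 - 3*x + exp(k*x)


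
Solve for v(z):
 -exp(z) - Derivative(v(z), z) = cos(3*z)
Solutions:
 v(z) = C1 - exp(z) - sin(3*z)/3


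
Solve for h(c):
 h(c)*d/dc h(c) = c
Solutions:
 h(c) = -sqrt(C1 + c^2)
 h(c) = sqrt(C1 + c^2)


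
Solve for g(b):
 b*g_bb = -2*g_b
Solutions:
 g(b) = C1 + C2/b


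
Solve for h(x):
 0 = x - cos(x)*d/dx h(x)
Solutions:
 h(x) = C1 + Integral(x/cos(x), x)


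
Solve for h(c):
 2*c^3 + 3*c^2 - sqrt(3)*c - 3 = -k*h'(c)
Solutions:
 h(c) = C1 - c^4/(2*k) - c^3/k + sqrt(3)*c^2/(2*k) + 3*c/k


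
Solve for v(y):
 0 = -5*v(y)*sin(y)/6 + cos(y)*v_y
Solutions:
 v(y) = C1/cos(y)^(5/6)


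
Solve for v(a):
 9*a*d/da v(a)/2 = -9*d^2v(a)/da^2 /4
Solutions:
 v(a) = C1 + C2*erf(a)


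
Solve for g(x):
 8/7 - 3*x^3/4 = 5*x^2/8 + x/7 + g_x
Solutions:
 g(x) = C1 - 3*x^4/16 - 5*x^3/24 - x^2/14 + 8*x/7


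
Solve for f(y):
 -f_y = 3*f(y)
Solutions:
 f(y) = C1*exp(-3*y)


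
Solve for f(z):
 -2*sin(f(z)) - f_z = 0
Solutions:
 f(z) = -acos((-C1 - exp(4*z))/(C1 - exp(4*z))) + 2*pi
 f(z) = acos((-C1 - exp(4*z))/(C1 - exp(4*z)))


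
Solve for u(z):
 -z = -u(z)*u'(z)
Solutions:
 u(z) = -sqrt(C1 + z^2)
 u(z) = sqrt(C1 + z^2)


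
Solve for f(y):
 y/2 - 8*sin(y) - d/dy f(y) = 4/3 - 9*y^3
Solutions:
 f(y) = C1 + 9*y^4/4 + y^2/4 - 4*y/3 + 8*cos(y)


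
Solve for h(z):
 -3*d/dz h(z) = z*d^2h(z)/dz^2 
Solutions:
 h(z) = C1 + C2/z^2


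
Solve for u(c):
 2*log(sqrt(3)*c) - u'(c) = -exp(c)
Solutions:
 u(c) = C1 + 2*c*log(c) + c*(-2 + log(3)) + exp(c)


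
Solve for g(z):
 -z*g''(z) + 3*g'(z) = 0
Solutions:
 g(z) = C1 + C2*z^4


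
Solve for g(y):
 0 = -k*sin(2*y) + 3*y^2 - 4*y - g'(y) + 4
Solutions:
 g(y) = C1 + k*cos(2*y)/2 + y^3 - 2*y^2 + 4*y


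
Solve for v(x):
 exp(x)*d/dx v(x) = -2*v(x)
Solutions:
 v(x) = C1*exp(2*exp(-x))


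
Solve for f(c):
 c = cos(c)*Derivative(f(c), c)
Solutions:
 f(c) = C1 + Integral(c/cos(c), c)


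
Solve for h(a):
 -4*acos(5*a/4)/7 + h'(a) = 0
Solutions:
 h(a) = C1 + 4*a*acos(5*a/4)/7 - 4*sqrt(16 - 25*a^2)/35


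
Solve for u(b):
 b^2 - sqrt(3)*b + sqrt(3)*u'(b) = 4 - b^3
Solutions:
 u(b) = C1 - sqrt(3)*b^4/12 - sqrt(3)*b^3/9 + b^2/2 + 4*sqrt(3)*b/3


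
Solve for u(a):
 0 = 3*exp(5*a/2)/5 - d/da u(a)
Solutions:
 u(a) = C1 + 6*exp(5*a/2)/25


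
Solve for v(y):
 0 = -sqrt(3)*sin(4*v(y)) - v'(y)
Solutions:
 v(y) = -acos((-C1 - exp(8*sqrt(3)*y))/(C1 - exp(8*sqrt(3)*y)))/4 + pi/2
 v(y) = acos((-C1 - exp(8*sqrt(3)*y))/(C1 - exp(8*sqrt(3)*y)))/4


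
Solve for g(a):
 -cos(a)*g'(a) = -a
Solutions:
 g(a) = C1 + Integral(a/cos(a), a)


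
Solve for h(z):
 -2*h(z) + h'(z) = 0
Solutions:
 h(z) = C1*exp(2*z)


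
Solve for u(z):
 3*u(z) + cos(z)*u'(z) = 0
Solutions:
 u(z) = C1*(sin(z) - 1)^(3/2)/(sin(z) + 1)^(3/2)


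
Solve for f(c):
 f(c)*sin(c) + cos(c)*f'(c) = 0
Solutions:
 f(c) = C1*cos(c)


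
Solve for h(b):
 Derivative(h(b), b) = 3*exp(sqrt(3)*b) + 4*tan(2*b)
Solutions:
 h(b) = C1 + sqrt(3)*exp(sqrt(3)*b) - 2*log(cos(2*b))


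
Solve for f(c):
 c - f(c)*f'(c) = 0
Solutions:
 f(c) = -sqrt(C1 + c^2)
 f(c) = sqrt(C1 + c^2)


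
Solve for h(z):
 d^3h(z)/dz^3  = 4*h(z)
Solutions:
 h(z) = C3*exp(2^(2/3)*z) + (C1*sin(2^(2/3)*sqrt(3)*z/2) + C2*cos(2^(2/3)*sqrt(3)*z/2))*exp(-2^(2/3)*z/2)


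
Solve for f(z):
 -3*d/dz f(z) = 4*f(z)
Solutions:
 f(z) = C1*exp(-4*z/3)


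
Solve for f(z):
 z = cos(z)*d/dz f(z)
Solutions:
 f(z) = C1 + Integral(z/cos(z), z)


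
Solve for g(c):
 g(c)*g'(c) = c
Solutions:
 g(c) = -sqrt(C1 + c^2)
 g(c) = sqrt(C1 + c^2)


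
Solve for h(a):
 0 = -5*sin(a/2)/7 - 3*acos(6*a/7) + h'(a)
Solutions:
 h(a) = C1 + 3*a*acos(6*a/7) - sqrt(49 - 36*a^2)/2 - 10*cos(a/2)/7


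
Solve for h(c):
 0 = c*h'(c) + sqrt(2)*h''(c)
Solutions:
 h(c) = C1 + C2*erf(2^(1/4)*c/2)


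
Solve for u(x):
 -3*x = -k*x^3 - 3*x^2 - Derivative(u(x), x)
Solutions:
 u(x) = C1 - k*x^4/4 - x^3 + 3*x^2/2


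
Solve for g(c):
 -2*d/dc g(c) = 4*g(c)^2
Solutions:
 g(c) = 1/(C1 + 2*c)


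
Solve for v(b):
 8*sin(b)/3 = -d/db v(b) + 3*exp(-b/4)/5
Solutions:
 v(b) = C1 + 8*cos(b)/3 - 12*exp(-b/4)/5


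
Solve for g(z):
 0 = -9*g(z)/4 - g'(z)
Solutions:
 g(z) = C1*exp(-9*z/4)


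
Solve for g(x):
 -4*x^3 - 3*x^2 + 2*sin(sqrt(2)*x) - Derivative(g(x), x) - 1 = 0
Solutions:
 g(x) = C1 - x^4 - x^3 - x - sqrt(2)*cos(sqrt(2)*x)


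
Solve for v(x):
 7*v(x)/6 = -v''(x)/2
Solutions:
 v(x) = C1*sin(sqrt(21)*x/3) + C2*cos(sqrt(21)*x/3)


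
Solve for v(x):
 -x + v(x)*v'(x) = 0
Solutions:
 v(x) = -sqrt(C1 + x^2)
 v(x) = sqrt(C1 + x^2)


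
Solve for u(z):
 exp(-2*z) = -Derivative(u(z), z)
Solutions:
 u(z) = C1 + exp(-2*z)/2


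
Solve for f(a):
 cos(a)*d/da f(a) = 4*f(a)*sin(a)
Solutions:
 f(a) = C1/cos(a)^4


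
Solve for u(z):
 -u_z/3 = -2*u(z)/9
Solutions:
 u(z) = C1*exp(2*z/3)


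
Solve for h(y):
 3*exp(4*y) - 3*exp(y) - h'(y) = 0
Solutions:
 h(y) = C1 + 3*exp(4*y)/4 - 3*exp(y)


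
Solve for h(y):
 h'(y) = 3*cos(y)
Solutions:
 h(y) = C1 + 3*sin(y)


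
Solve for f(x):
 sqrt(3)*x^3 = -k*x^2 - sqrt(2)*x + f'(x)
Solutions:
 f(x) = C1 + k*x^3/3 + sqrt(3)*x^4/4 + sqrt(2)*x^2/2


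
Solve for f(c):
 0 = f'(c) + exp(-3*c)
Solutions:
 f(c) = C1 + exp(-3*c)/3


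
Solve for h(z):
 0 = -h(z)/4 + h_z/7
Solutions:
 h(z) = C1*exp(7*z/4)


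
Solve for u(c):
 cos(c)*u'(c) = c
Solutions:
 u(c) = C1 + Integral(c/cos(c), c)


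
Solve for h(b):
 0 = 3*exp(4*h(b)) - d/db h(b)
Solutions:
 h(b) = log(-(-1/(C1 + 12*b))^(1/4))
 h(b) = log(-1/(C1 + 12*b))/4
 h(b) = log(-I*(-1/(C1 + 12*b))^(1/4))
 h(b) = log(I*(-1/(C1 + 12*b))^(1/4))


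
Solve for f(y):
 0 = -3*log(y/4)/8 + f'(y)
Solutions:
 f(y) = C1 + 3*y*log(y)/8 - 3*y*log(2)/4 - 3*y/8


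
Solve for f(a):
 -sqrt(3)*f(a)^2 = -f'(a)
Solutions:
 f(a) = -1/(C1 + sqrt(3)*a)


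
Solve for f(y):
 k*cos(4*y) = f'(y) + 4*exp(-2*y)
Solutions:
 f(y) = C1 + k*sin(4*y)/4 + 2*exp(-2*y)


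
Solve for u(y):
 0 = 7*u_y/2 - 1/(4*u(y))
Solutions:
 u(y) = -sqrt(C1 + 7*y)/7
 u(y) = sqrt(C1 + 7*y)/7


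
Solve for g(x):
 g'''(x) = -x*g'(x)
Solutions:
 g(x) = C1 + Integral(C2*airyai(-x) + C3*airybi(-x), x)


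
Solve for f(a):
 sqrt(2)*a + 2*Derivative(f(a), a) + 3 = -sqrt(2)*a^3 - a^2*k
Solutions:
 f(a) = C1 - sqrt(2)*a^4/8 - a^3*k/6 - sqrt(2)*a^2/4 - 3*a/2


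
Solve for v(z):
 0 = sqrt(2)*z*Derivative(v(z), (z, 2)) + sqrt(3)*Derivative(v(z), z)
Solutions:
 v(z) = C1 + C2*z^(1 - sqrt(6)/2)


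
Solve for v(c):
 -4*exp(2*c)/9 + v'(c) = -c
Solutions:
 v(c) = C1 - c^2/2 + 2*exp(2*c)/9


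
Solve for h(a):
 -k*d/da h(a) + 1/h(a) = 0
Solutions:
 h(a) = -sqrt(C1 + 2*a/k)
 h(a) = sqrt(C1 + 2*a/k)


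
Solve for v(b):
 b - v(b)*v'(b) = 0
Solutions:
 v(b) = -sqrt(C1 + b^2)
 v(b) = sqrt(C1 + b^2)


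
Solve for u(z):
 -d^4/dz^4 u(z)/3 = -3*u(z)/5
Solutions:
 u(z) = C1*exp(-sqrt(3)*5^(3/4)*z/5) + C2*exp(sqrt(3)*5^(3/4)*z/5) + C3*sin(sqrt(3)*5^(3/4)*z/5) + C4*cos(sqrt(3)*5^(3/4)*z/5)


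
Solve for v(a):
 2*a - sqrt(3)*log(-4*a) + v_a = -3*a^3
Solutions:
 v(a) = C1 - 3*a^4/4 - a^2 + sqrt(3)*a*log(-a) + sqrt(3)*a*(-1 + 2*log(2))


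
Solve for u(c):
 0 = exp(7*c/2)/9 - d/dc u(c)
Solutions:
 u(c) = C1 + 2*exp(7*c/2)/63


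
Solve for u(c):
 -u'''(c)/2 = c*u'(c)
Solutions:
 u(c) = C1 + Integral(C2*airyai(-2^(1/3)*c) + C3*airybi(-2^(1/3)*c), c)


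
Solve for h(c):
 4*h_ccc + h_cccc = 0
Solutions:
 h(c) = C1 + C2*c + C3*c^2 + C4*exp(-4*c)


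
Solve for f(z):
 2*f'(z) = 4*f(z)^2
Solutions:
 f(z) = -1/(C1 + 2*z)


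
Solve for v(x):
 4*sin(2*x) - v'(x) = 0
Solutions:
 v(x) = C1 - 2*cos(2*x)


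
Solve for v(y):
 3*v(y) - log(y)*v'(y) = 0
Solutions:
 v(y) = C1*exp(3*li(y))


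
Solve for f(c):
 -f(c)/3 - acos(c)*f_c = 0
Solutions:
 f(c) = C1*exp(-Integral(1/acos(c), c)/3)


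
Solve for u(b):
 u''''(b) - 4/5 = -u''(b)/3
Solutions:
 u(b) = C1 + C2*b + C3*sin(sqrt(3)*b/3) + C4*cos(sqrt(3)*b/3) + 6*b^2/5


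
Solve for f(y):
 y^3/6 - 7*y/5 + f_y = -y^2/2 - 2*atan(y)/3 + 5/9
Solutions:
 f(y) = C1 - y^4/24 - y^3/6 + 7*y^2/10 - 2*y*atan(y)/3 + 5*y/9 + log(y^2 + 1)/3


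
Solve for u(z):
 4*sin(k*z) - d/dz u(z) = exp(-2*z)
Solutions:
 u(z) = C1 + exp(-2*z)/2 - 4*cos(k*z)/k


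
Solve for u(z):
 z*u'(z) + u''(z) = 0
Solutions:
 u(z) = C1 + C2*erf(sqrt(2)*z/2)


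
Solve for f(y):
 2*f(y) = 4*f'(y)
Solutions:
 f(y) = C1*exp(y/2)


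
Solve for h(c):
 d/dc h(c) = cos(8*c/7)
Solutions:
 h(c) = C1 + 7*sin(8*c/7)/8


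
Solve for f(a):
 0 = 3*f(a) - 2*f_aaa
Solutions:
 f(a) = C3*exp(2^(2/3)*3^(1/3)*a/2) + (C1*sin(2^(2/3)*3^(5/6)*a/4) + C2*cos(2^(2/3)*3^(5/6)*a/4))*exp(-2^(2/3)*3^(1/3)*a/4)


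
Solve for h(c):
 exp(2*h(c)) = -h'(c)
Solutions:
 h(c) = log(-sqrt(-1/(C1 - c))) - log(2)/2
 h(c) = log(-1/(C1 - c))/2 - log(2)/2


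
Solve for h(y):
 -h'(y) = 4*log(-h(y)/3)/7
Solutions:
 7*Integral(1/(log(-_y) - log(3)), (_y, h(y)))/4 = C1 - y


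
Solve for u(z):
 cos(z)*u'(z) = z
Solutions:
 u(z) = C1 + Integral(z/cos(z), z)


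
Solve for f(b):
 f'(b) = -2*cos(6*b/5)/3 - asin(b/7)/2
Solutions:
 f(b) = C1 - b*asin(b/7)/2 - sqrt(49 - b^2)/2 - 5*sin(6*b/5)/9


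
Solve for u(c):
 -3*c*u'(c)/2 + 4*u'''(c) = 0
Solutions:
 u(c) = C1 + Integral(C2*airyai(3^(1/3)*c/2) + C3*airybi(3^(1/3)*c/2), c)


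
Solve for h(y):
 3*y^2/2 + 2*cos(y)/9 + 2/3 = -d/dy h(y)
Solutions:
 h(y) = C1 - y^3/2 - 2*y/3 - 2*sin(y)/9


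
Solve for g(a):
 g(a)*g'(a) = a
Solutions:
 g(a) = -sqrt(C1 + a^2)
 g(a) = sqrt(C1 + a^2)


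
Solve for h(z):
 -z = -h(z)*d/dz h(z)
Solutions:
 h(z) = -sqrt(C1 + z^2)
 h(z) = sqrt(C1 + z^2)


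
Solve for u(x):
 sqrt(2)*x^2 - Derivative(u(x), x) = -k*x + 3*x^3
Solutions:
 u(x) = C1 + k*x^2/2 - 3*x^4/4 + sqrt(2)*x^3/3


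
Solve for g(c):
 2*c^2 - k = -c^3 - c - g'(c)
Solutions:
 g(c) = C1 - c^4/4 - 2*c^3/3 - c^2/2 + c*k


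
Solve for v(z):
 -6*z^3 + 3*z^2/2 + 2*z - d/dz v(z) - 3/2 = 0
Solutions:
 v(z) = C1 - 3*z^4/2 + z^3/2 + z^2 - 3*z/2


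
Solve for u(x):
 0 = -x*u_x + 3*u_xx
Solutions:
 u(x) = C1 + C2*erfi(sqrt(6)*x/6)


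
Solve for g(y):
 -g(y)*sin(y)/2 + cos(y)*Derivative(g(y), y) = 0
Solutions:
 g(y) = C1/sqrt(cos(y))


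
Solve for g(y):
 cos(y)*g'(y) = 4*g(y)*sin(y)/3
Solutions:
 g(y) = C1/cos(y)^(4/3)


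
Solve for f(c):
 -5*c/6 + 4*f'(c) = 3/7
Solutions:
 f(c) = C1 + 5*c^2/48 + 3*c/28


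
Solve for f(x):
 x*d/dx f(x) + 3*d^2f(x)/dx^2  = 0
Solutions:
 f(x) = C1 + C2*erf(sqrt(6)*x/6)


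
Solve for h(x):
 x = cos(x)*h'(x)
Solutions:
 h(x) = C1 + Integral(x/cos(x), x)


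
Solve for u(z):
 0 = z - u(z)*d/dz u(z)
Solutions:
 u(z) = -sqrt(C1 + z^2)
 u(z) = sqrt(C1 + z^2)


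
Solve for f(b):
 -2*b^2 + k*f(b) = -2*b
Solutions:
 f(b) = 2*b*(b - 1)/k


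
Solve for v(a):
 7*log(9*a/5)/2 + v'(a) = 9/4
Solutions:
 v(a) = C1 - 7*a*log(a)/2 - 7*a*log(3) + 7*a*log(5)/2 + 23*a/4


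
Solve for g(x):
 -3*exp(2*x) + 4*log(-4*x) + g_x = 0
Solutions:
 g(x) = C1 - 4*x*log(-x) + 4*x*(1 - 2*log(2)) + 3*exp(2*x)/2


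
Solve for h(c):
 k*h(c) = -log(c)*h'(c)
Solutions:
 h(c) = C1*exp(-k*li(c))


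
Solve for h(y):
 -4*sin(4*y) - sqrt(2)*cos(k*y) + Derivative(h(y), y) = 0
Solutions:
 h(y) = C1 - cos(4*y) + sqrt(2)*sin(k*y)/k


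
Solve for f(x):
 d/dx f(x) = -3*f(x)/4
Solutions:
 f(x) = C1*exp(-3*x/4)


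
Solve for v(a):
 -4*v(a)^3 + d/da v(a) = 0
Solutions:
 v(a) = -sqrt(2)*sqrt(-1/(C1 + 4*a))/2
 v(a) = sqrt(2)*sqrt(-1/(C1 + 4*a))/2


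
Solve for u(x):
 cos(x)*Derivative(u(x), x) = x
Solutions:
 u(x) = C1 + Integral(x/cos(x), x)


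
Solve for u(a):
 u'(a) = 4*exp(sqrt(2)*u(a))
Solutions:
 u(a) = sqrt(2)*(2*log(-1/(C1 + 4*a)) - log(2))/4


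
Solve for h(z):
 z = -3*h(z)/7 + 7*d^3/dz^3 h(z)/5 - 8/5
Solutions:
 h(z) = C3*exp(105^(1/3)*z/7) - 7*z/3 + (C1*sin(3^(5/6)*35^(1/3)*z/14) + C2*cos(3^(5/6)*35^(1/3)*z/14))*exp(-105^(1/3)*z/14) - 56/15


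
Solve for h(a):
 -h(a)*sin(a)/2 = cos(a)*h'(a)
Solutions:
 h(a) = C1*sqrt(cos(a))


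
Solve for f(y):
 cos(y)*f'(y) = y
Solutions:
 f(y) = C1 + Integral(y/cos(y), y)


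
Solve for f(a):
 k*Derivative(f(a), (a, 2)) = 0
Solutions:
 f(a) = C1 + C2*a


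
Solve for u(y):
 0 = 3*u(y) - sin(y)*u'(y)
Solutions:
 u(y) = C1*(cos(y) - 1)^(3/2)/(cos(y) + 1)^(3/2)


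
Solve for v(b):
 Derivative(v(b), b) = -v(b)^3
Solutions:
 v(b) = -sqrt(2)*sqrt(-1/(C1 - b))/2
 v(b) = sqrt(2)*sqrt(-1/(C1 - b))/2


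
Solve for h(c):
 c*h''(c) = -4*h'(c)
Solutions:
 h(c) = C1 + C2/c^3


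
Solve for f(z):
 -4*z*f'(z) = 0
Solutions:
 f(z) = C1


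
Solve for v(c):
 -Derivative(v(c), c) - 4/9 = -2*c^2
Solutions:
 v(c) = C1 + 2*c^3/3 - 4*c/9


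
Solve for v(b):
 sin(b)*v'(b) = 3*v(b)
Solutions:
 v(b) = C1*(cos(b) - 1)^(3/2)/(cos(b) + 1)^(3/2)


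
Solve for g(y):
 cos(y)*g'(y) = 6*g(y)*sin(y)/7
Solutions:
 g(y) = C1/cos(y)^(6/7)


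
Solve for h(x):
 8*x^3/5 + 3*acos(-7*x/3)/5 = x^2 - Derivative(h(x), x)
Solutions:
 h(x) = C1 - 2*x^4/5 + x^3/3 - 3*x*acos(-7*x/3)/5 - 3*sqrt(9 - 49*x^2)/35


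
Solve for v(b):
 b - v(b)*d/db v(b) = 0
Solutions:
 v(b) = -sqrt(C1 + b^2)
 v(b) = sqrt(C1 + b^2)


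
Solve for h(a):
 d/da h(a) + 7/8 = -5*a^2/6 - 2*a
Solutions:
 h(a) = C1 - 5*a^3/18 - a^2 - 7*a/8


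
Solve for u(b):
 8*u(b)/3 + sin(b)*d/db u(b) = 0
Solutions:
 u(b) = C1*(cos(b) + 1)^(4/3)/(cos(b) - 1)^(4/3)


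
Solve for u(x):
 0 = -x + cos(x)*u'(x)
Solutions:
 u(x) = C1 + Integral(x/cos(x), x)


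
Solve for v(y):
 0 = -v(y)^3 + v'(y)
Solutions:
 v(y) = -sqrt(2)*sqrt(-1/(C1 + y))/2
 v(y) = sqrt(2)*sqrt(-1/(C1 + y))/2


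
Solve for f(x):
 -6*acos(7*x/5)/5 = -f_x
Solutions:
 f(x) = C1 + 6*x*acos(7*x/5)/5 - 6*sqrt(25 - 49*x^2)/35


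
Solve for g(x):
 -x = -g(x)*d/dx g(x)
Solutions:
 g(x) = -sqrt(C1 + x^2)
 g(x) = sqrt(C1 + x^2)


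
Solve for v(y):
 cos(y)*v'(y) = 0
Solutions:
 v(y) = C1


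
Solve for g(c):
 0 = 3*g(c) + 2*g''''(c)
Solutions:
 g(c) = (C1*sin(6^(1/4)*c/2) + C2*cos(6^(1/4)*c/2))*exp(-6^(1/4)*c/2) + (C3*sin(6^(1/4)*c/2) + C4*cos(6^(1/4)*c/2))*exp(6^(1/4)*c/2)


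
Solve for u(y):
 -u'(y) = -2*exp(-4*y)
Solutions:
 u(y) = C1 - exp(-4*y)/2


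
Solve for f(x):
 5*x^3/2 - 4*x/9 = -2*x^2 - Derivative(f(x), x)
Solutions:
 f(x) = C1 - 5*x^4/8 - 2*x^3/3 + 2*x^2/9


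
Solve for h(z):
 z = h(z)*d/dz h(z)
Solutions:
 h(z) = -sqrt(C1 + z^2)
 h(z) = sqrt(C1 + z^2)


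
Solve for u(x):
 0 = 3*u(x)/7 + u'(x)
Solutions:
 u(x) = C1*exp(-3*x/7)


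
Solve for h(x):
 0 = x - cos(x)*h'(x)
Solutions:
 h(x) = C1 + Integral(x/cos(x), x)


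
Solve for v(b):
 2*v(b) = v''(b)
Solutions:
 v(b) = C1*exp(-sqrt(2)*b) + C2*exp(sqrt(2)*b)


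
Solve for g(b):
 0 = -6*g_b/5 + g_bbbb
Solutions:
 g(b) = C1 + C4*exp(5^(2/3)*6^(1/3)*b/5) + (C2*sin(2^(1/3)*3^(5/6)*5^(2/3)*b/10) + C3*cos(2^(1/3)*3^(5/6)*5^(2/3)*b/10))*exp(-5^(2/3)*6^(1/3)*b/10)


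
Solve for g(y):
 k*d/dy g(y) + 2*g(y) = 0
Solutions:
 g(y) = C1*exp(-2*y/k)
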